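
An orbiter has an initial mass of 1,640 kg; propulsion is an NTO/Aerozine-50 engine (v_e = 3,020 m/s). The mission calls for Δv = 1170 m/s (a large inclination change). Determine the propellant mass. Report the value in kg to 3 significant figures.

Using Δv = v_e ln(m₀/m_f): m₀/m_f = exp(Δv / v_e) = exp(1170 / 3020.0) = exp(0.3874) = 1.4732.
m_f = 1,640 / 1.4732 = 1,113.22 kg, so propellant = m₀ − m_f = 1,640 − 1,113.22 = 526.78 kg.

propellant mass ≈ 527 kg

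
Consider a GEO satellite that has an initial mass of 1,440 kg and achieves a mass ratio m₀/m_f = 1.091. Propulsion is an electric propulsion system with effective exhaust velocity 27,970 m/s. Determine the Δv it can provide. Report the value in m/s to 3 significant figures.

Δv ≈ 2440 m/s

Using Δv = v_e ln(m₀/m_f): Δv = v_e · ln(1.091) = 27970.0 × 0.0871 ≈ 2436.0 m/s.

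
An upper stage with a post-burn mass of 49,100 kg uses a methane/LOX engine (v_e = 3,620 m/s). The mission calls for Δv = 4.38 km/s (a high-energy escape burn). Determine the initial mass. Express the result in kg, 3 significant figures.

initial mass ≈ 165000 kg

m₀/m_f = exp(Δv / v_e) = exp(4380 / 3620.0) = exp(1.2099) = 3.3533.
m₀ = m_f × 3.3533 = 49,100 × 3.3533 = 164,647 kg.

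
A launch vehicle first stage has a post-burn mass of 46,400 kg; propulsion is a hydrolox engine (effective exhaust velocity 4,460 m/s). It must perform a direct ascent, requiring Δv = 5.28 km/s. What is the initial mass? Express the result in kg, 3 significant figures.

initial mass ≈ 152000 kg

By the Tsiolkovsky rocket equation, m₀/m_f = exp(Δv / v_e) = exp(5280 / 4460.0) = exp(1.1839) = 3.2669.
m₀ = m_f × 3.2669 = 46,400 × 3.2669 = 151,584 kg.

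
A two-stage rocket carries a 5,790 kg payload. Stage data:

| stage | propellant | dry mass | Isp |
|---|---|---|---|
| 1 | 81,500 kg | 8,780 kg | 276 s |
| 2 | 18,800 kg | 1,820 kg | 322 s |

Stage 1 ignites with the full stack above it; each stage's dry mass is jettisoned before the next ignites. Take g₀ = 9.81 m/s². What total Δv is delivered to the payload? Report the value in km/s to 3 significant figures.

Ignition mass of stage 1 = 81,500+8,780 + 18,800+1,820 + 5,790 = 116,690 kg.
Stage 1: m₀ = 116,690 kg, m_f = 116,690 − 81,500 = 35,190 kg; Δv = 276×9.81×ln(3.316) = 2707.6×1.1988 ≈ 3246 m/s.
Stage 2: m₀ = 26,410 kg, m_f = 26,410 − 18,800 = 7,610 kg; Δv = 322×9.81×ln(3.47) = 3158.8×1.2443 ≈ 3930 m/s.
Total Δv = 3246 + 3930 = 7176 m/s.

Δv ≈ 7.18 km/s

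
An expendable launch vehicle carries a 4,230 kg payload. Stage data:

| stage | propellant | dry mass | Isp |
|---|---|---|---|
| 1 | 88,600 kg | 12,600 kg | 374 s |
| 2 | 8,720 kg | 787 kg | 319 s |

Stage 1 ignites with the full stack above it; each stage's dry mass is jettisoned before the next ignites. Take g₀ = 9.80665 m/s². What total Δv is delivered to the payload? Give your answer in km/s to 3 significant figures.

Ignition mass of stage 1 = 88,600+12,600 + 8,720+787 + 4,230 = 114,937 kg.
Stage 1: m₀ = 114,937 kg, m_f = 114,937 − 88,600 = 26,337 kg; Δv = 374×9.80665×ln(4.364) = 3667.7×1.4734 ≈ 5404 m/s.
Stage 2: m₀ = 13,737 kg, m_f = 13,737 − 8,720 = 5,017 kg; Δv = 319×9.80665×ln(2.738) = 3128.3×1.0073 ≈ 3151 m/s.
Total Δv = 5404 + 3151 = 8555 m/s.

Δv ≈ 8.56 km/s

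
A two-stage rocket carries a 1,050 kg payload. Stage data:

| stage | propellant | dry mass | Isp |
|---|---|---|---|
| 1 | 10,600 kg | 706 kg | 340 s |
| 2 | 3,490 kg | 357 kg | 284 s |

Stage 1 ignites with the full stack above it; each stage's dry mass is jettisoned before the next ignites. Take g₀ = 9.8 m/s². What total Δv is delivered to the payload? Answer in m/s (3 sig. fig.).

Ignition mass of stage 1 = 10,600+706 + 3,490+357 + 1,050 = 16,203 kg.
Stage 1: m₀ = 16,203 kg, m_f = 16,203 − 10,600 = 5,603 kg; Δv = 340×9.8×ln(2.892) = 3332.0×1.0619 ≈ 3538 m/s.
Stage 2: m₀ = 4,897 kg, m_f = 4,897 − 3,490 = 1,407 kg; Δv = 284×9.8×ln(3.48) = 2783.2×1.2472 ≈ 3471 m/s.
Total Δv = 3538 + 3471 = 7009 m/s.

Δv ≈ 7010 m/s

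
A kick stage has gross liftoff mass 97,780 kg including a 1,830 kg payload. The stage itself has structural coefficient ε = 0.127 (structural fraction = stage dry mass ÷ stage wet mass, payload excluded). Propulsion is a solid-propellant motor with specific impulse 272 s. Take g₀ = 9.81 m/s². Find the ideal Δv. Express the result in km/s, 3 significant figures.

Δv ≈ 5.18 km/s

Stage wet mass = m₀ − payload = 97,780 − 1,830 = 95,950 kg.
Stage dry mass = ε × stage wet mass = 0.127 × 95,950 = 12,185.7 kg.
Burnout mass m_f = stage dry + payload = 12,185.7 + 1,830 = 14,015.7 kg.
v_e = Isp · g₀ = 272 × 9.81 = 2668.3 m/s.
From the ideal rocket equation, Δv = v_e · ln(97,780/14,015.7) = 2668.3 × ln(6.976) = 2668.3 × 1.9425 ≈ 5183 m/s.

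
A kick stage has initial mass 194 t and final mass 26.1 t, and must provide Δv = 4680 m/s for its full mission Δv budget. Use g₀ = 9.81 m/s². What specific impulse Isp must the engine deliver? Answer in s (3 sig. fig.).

Isp ≈ 238 s

ln(m₀/m_f) = ln(194000/26100) = ln(7.433) = 2.0059.
v_e = Δv / ln(m₀/m_f) = 4680 / 2.0059 = 2333.1 m/s.
Isp = v_e / g₀ = 2333.1 / 9.81 = 237.8 s.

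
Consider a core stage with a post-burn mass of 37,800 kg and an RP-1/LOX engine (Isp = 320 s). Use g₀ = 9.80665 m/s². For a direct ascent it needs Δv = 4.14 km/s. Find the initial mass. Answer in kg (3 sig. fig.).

v_e = Isp · g₀ = 320 × 9.80665 = 3138.1 m/s.
m₀/m_f = exp(Δv / v_e) = exp(4140 / 3138.1) = exp(1.3193) = 3.7406.
m₀ = m_f × 3.7406 = 37,800 × 3.7406 = 141,395 kg.

initial mass ≈ 141000 kg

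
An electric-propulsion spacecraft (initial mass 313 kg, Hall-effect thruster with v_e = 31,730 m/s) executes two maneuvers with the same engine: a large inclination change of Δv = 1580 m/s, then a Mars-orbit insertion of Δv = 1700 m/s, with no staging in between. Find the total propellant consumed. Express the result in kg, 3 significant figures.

total propellant consumed ≈ 30.7 kg

After the first burn: m = 313 × exp(−1580/31730.0) = 313 × 0.95142 = 297.794 kg.
After the second burn: m = 297.794 × exp(−1700/31730.0) = 297.794 × 0.94783 = 282.258 kg.
Total propellant = m₀ − m_final = 313 − 282.258 = 30.742 kg.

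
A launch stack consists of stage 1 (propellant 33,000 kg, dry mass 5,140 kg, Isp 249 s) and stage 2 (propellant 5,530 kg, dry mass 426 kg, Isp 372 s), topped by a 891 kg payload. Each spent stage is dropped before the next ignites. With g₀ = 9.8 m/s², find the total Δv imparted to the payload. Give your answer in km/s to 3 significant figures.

Ignition mass of stage 1 = 33,000+5,140 + 5,530+426 + 891 = 44,987 kg.
Stage 1: m₀ = 44,987 kg, m_f = 44,987 − 33,000 = 11,987 kg; Δv = 249×9.8×ln(3.753) = 2440.2×1.3226 ≈ 3227 m/s.
Stage 2: m₀ = 6,847 kg, m_f = 6,847 − 5,530 = 1,317 kg; Δv = 372×9.8×ln(5.199) = 3645.6×1.6485 ≈ 6010 m/s.
Total Δv = 3227 + 6010 = 9237 m/s.

Δv ≈ 9.24 km/s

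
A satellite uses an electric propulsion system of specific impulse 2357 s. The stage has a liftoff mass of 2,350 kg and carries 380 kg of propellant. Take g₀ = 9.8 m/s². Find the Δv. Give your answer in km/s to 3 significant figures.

Δv ≈ 4.07 km/s

v_e = Isp · g₀ = 2357 × 9.8 = 23098.6 m/s.
m_f = m₀ − m_prop = 2,350 − 380 = 1,970 kg.
Using Δv = v_e ln(m₀/m_f): Δv = v_e · ln(m₀/m_f) = 23098.6 × ln(1.193) = 23098.6 × 0.1764 ≈ 4074.2 m/s.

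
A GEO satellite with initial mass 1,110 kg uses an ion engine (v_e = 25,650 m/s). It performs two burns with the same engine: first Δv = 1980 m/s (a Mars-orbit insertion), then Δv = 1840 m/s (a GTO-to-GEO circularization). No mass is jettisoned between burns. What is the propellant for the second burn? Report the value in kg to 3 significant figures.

After the first burn: m = 1110 × exp(−1980/25650.0) = 1110 × 0.92571 = 1,027.54 kg.
After the second burn: m = 1,027.54 × exp(−1840/25650.0) = 1,027.54 × 0.93078 = 956.414 kg.
Second-burn propellant = 1,027.54 − 956.414 = 71.126 kg.

propellant for the second burn ≈ 71.1 kg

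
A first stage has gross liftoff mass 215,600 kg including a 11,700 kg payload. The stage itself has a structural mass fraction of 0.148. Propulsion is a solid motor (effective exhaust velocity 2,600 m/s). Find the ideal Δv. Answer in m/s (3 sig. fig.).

Stage wet mass = m₀ − payload = 215,600 − 11,700 = 203,900 kg.
Stage dry mass = ε × stage wet mass = 0.148 × 203,900 = 30,177.2 kg.
Burnout mass m_f = stage dry + payload = 30,177.2 + 11,700 = 41,877.2 kg.
By the Tsiolkovsky rocket equation, Δv = v_e · ln(215,600/41,877.2) = 2600.0 × ln(5.148) = 2600.0 × 1.6387 ≈ 4261 m/s.

Δv ≈ 4260 m/s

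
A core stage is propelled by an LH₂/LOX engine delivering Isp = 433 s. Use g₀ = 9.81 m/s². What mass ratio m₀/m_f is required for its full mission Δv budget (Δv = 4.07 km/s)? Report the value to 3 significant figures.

v_e = Isp · g₀ = 433 × 9.81 = 4247.7 m/s.
m₀/m_f = exp(Δv / v_e) = exp(4070 / 4247.7) = exp(0.9582) = 2.6069.

mass ratio ≈ 2.61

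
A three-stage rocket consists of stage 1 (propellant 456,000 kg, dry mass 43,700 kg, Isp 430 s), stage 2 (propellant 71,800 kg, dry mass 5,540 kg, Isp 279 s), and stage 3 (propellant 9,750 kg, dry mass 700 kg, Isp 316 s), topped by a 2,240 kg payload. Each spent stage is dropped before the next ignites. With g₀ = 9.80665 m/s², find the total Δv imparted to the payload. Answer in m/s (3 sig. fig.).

Δv ≈ 15200 m/s

Ignition mass of stage 1 = 456,000+43,700 + 71,800+5,540 + 9,750+700 + 2,240 = 589,730 kg.
Stage 1: m₀ = 589,730 kg, m_f = 589,730 − 456,000 = 133,730 kg; Δv = 430×9.80665×ln(4.41) = 4216.9×1.4838 ≈ 6257 m/s.
Stage 2: m₀ = 90,030 kg, m_f = 90,030 − 71,800 = 18,230 kg; Δv = 279×9.80665×ln(4.939) = 2736.1×1.5971 ≈ 4370 m/s.
Stage 3: m₀ = 12,690 kg, m_f = 12,690 − 9,750 = 2,940 kg; Δv = 316×9.80665×ln(4.316) = 3098.9×1.4624 ≈ 4532 m/s.
Total Δv = 6257 + 4370 + 4532 = 15159 m/s.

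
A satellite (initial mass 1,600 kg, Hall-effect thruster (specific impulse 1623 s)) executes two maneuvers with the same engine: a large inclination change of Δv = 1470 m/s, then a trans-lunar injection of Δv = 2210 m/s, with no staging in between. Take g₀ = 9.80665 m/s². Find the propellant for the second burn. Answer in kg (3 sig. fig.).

propellant for the second burn ≈ 189 kg

v_e = Isp · g₀ = 1623 × 9.80665 = 15916.2 m/s.
After the first burn: m = 1600 × exp(−1470/15916.2) = 1600 × 0.91178 = 1,458.85 kg.
After the second burn: m = 1,458.85 × exp(−2210/15916.2) = 1,458.85 × 0.87036 = 1,269.72 kg.
Second-burn propellant = 1,458.85 − 1,269.72 = 189.13 kg.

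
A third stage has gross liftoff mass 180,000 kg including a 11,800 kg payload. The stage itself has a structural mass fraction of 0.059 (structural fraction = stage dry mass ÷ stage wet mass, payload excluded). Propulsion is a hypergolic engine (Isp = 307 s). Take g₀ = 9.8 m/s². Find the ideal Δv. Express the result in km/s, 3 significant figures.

Δv ≈ 6.36 km/s

Stage wet mass = m₀ − payload = 180,000 − 11,800 = 168,200 kg.
Stage dry mass = ε × stage wet mass = 0.059 × 168,200 = 9,923.8 kg.
Burnout mass m_f = stage dry + payload = 9,923.8 + 11,800 = 21,723.8 kg.
v_e = Isp · g₀ = 307 × 9.8 = 3008.6 m/s.
Rocket equation: Δv = v_e · ln(180,000/21,723.8) = 3008.6 × ln(8.286) = 3008.6 × 2.1145 ≈ 6362 m/s.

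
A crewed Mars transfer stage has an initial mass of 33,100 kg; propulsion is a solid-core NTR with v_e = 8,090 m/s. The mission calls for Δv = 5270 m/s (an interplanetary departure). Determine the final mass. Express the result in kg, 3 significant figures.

final mass ≈ 17300 kg

m₀/m_f = exp(Δv / v_e) = exp(5270 / 8090.0) = exp(0.6514) = 1.9183.
m_f = m₀ / 1.9183 = 33,100 / 1.9183 = 17,254.9 kg.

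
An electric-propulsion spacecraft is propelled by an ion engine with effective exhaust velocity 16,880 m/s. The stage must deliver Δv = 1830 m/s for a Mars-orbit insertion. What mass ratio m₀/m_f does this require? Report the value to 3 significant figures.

mass ratio ≈ 1.11

m₀/m_f = exp(Δv / v_e) = exp(1830 / 16880.0) = exp(0.1084) = 1.1145.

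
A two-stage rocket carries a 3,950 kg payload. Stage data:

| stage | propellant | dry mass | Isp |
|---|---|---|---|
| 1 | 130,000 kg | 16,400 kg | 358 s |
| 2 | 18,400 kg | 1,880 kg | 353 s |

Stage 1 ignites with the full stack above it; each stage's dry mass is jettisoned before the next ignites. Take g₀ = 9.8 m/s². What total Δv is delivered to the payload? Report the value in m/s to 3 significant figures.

Δv ≈ 9960 m/s

Ignition mass of stage 1 = 130,000+16,400 + 18,400+1,880 + 3,950 = 170,630 kg.
Stage 1: m₀ = 170,630 kg, m_f = 170,630 − 130,000 = 40,630 kg; Δv = 358×9.8×ln(4.2) = 3508.4×1.4350 ≈ 5035 m/s.
Stage 2: m₀ = 24,230 kg, m_f = 24,230 − 18,400 = 5,830 kg; Δv = 353×9.8×ln(4.156) = 3459.4×1.4246 ≈ 4928 m/s.
Total Δv = 5035 + 4928 = 9963 m/s.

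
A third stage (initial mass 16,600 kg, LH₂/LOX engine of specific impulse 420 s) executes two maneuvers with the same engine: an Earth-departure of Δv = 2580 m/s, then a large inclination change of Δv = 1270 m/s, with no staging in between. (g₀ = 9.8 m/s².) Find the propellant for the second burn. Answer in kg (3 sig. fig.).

propellant for the second burn ≈ 2350 kg

v_e = Isp · g₀ = 420 × 9.8 = 4116.0 m/s.
After the first burn: m = 16600 × exp(−2580/4116.0) = 16600 × 0.53429 = 8,869.21 kg.
After the second burn: m = 8,869.21 × exp(−1270/4116.0) = 8,869.21 × 0.73451 = 6,514.52 kg.
Second-burn propellant = 8,869.21 − 6,514.52 = 2,354.69 kg.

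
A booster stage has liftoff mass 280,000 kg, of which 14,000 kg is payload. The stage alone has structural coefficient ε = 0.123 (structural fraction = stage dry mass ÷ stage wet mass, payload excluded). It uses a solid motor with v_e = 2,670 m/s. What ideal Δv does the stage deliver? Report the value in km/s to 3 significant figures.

Δv ≈ 4.78 km/s

Stage wet mass = m₀ − payload = 280,000 − 14,000 = 266,000 kg.
Stage dry mass = ε × stage wet mass = 0.123 × 266,000 = 32,718 kg.
Burnout mass m_f = stage dry + payload = 32,718 + 14,000 = 46,718 kg.
Δv = v_e · ln(280,000/46,718) = 2670.0 × ln(5.993) = 2670.0 × 1.7907 ≈ 4781 m/s.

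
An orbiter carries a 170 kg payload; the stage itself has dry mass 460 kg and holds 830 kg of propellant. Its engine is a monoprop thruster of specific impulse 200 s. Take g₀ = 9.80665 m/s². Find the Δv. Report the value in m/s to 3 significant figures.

v_e = Isp · g₀ = 200 × 9.80665 = 1961.3 m/s.
m₀ = payload + dry + propellant = 170 + 460 + 830 = 1,460 kg.
m_f = payload + dry = 170 + 460 = 630 kg.
Δv = v_e · ln(m₀/m_f) = 1961.3 × ln(2.317) = 1961.3 × 0.8405 ≈ 1648.4 m/s.

Δv ≈ 1650 m/s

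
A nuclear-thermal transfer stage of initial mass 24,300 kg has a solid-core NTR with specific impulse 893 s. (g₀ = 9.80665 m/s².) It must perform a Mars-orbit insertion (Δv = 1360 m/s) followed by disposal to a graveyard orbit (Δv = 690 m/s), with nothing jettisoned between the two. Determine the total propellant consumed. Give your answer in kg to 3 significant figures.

total propellant consumed ≈ 5070 kg

v_e = Isp · g₀ = 893 × 9.80665 = 8757.3 m/s.
After the first burn: m = 24300 × exp(−1360/8757.3) = 24300 × 0.85616 = 20,804.7 kg.
After the second burn: m = 20,804.7 × exp(−690/8757.3) = 20,804.7 × 0.92423 = 19,228.3 kg.
Total propellant = m₀ − m_final = 24300 − 19,228.3 = 5,071.7 kg.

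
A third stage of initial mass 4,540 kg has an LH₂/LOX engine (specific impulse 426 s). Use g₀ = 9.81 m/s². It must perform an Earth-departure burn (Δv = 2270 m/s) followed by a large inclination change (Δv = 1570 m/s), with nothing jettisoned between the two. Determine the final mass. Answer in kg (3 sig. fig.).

final mass ≈ 1810 kg

v_e = Isp · g₀ = 426 × 9.81 = 4179.1 m/s.
After the first burn: m = 4540 × exp(−2270/4179.1) = 4540 × 0.58090 = 2,637.29 kg.
After the second burn: m = 2,637.29 × exp(−1570/4179.1) = 2,637.29 × 0.68682 = 1,811.34 kg.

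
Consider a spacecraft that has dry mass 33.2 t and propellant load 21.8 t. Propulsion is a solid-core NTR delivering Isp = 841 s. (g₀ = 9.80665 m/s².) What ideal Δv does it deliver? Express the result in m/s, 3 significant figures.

Δv ≈ 4160 m/s

v_e = Isp · g₀ = 841 × 9.80665 = 8247.4 m/s.
m₀ = m_dry + m_prop = 33.2 + 21.8 = 55 t.
Δv = v_e · ln(m₀/m_f) = 8247.4 × ln(1.657) = 8247.4 × 0.5048 ≈ 4163.1 m/s.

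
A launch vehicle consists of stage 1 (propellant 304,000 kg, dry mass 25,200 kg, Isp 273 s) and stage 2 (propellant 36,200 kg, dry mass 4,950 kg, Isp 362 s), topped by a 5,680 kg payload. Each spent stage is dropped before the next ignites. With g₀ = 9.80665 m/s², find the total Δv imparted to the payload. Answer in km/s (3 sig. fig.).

Δv ≈ 9.69 km/s

Ignition mass of stage 1 = 304,000+25,200 + 36,200+4,950 + 5,680 = 376,030 kg.
Stage 1: m₀ = 376,030 kg, m_f = 376,030 − 304,000 = 72,030 kg; Δv = 273×9.80665×ln(5.22) = 2677.2×1.6526 ≈ 4424 m/s.
Stage 2: m₀ = 46,830 kg, m_f = 46,830 − 36,200 = 10,630 kg; Δv = 362×9.80665×ln(4.405) = 3550.0×1.4828 ≈ 5264 m/s.
Total Δv = 4424 + 5264 = 9688 m/s.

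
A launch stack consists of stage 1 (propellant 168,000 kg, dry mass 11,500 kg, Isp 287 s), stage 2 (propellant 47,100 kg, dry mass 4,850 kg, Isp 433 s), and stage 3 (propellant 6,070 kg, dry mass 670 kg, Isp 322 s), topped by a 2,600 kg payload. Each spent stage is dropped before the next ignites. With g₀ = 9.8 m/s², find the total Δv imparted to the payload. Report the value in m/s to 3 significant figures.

Ignition mass of stage 1 = 168,000+11,500 + 47,100+4,850 + 6,070+670 + 2,600 = 240,790 kg.
Stage 1: m₀ = 240,790 kg, m_f = 240,790 − 168,000 = 72,790 kg; Δv = 287×9.8×ln(3.308) = 2812.6×1.1963 ≈ 3365 m/s.
Stage 2: m₀ = 61,290 kg, m_f = 61,290 − 47,100 = 14,190 kg; Δv = 433×9.8×ln(4.319) = 4243.4×1.4631 ≈ 6208 m/s.
Stage 3: m₀ = 9,340 kg, m_f = 9,340 − 6,070 = 3,270 kg; Δv = 322×9.8×ln(2.856) = 3155.6×1.0495 ≈ 3312 m/s.
Total Δv = 3365 + 6208 + 3312 = 12885 m/s.

Δv ≈ 12900 m/s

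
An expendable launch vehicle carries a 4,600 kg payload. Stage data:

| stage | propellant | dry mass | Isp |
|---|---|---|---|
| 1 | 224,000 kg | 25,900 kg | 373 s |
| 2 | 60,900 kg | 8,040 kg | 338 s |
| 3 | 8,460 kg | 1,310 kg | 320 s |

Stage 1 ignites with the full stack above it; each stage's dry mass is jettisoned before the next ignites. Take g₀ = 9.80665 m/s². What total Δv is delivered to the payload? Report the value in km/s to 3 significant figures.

Ignition mass of stage 1 = 224,000+25,900 + 60,900+8,040 + 8,460+1,310 + 4,600 = 333,210 kg.
Stage 1: m₀ = 333,210 kg, m_f = 333,210 − 224,000 = 109,210 kg; Δv = 373×9.80665×ln(3.051) = 3657.9×1.1155 ≈ 4080 m/s.
Stage 2: m₀ = 83,310 kg, m_f = 83,310 − 60,900 = 22,410 kg; Δv = 338×9.80665×ln(3.718) = 3314.6×1.3131 ≈ 4352 m/s.
Stage 3: m₀ = 14,370 kg, m_f = 14,370 − 8,460 = 5,910 kg; Δv = 320×9.80665×ln(2.431) = 3138.1×0.8885 ≈ 2788 m/s.
Total Δv = 4080 + 4352 + 2788 = 11220 m/s.

Δv ≈ 11.2 km/s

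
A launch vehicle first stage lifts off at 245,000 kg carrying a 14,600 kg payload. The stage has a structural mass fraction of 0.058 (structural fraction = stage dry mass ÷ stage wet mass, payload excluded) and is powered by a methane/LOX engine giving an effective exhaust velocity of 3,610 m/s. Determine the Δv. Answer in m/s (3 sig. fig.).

Stage wet mass = m₀ − payload = 245,000 − 14,600 = 230,400 kg.
Stage dry mass = ε × stage wet mass = 0.058 × 230,400 = 13,363.2 kg.
Burnout mass m_f = stage dry + payload = 13,363.2 + 14,600 = 27,963.2 kg.
Using Δv = v_e ln(m₀/m_f): Δv = v_e · ln(245,000/27,963.2) = 3610.0 × ln(8.762) = 3610.0 × 2.1704 ≈ 7835 m/s.

Δv ≈ 7840 m/s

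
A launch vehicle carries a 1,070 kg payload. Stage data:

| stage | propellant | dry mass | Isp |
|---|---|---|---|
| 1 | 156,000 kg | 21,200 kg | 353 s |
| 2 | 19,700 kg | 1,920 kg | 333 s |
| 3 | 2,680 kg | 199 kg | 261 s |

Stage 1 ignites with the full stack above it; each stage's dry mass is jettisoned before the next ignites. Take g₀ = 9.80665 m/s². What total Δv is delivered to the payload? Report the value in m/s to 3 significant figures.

Ignition mass of stage 1 = 156,000+21,200 + 19,700+1,920 + 2,680+199 + 1,070 = 202,769 kg.
Stage 1: m₀ = 202,769 kg, m_f = 202,769 − 156,000 = 46,769 kg; Δv = 353×9.80665×ln(4.336) = 3461.7×1.4668 ≈ 5078 m/s.
Stage 2: m₀ = 25,569 kg, m_f = 25,569 − 19,700 = 5,869 kg; Δv = 333×9.80665×ln(4.357) = 3265.6×1.4717 ≈ 4806 m/s.
Stage 3: m₀ = 3,949 kg, m_f = 3,949 − 2,680 = 1,269 kg; Δv = 261×9.80665×ln(3.112) = 2559.5×1.1352 ≈ 2906 m/s.
Total Δv = 5078 + 4806 + 2906 = 12790 m/s.

Δv ≈ 12800 m/s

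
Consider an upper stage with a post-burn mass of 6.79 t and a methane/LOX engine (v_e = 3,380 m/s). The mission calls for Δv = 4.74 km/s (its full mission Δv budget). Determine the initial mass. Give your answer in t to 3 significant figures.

By the Tsiolkovsky rocket equation, m₀/m_f = exp(Δv / v_e) = exp(4740 / 3380.0) = exp(1.4024) = 4.0648.
m₀ = m_f × 4.0648 = 6.79 × 4.0648 = 27.6 t.

initial mass ≈ 27.6 t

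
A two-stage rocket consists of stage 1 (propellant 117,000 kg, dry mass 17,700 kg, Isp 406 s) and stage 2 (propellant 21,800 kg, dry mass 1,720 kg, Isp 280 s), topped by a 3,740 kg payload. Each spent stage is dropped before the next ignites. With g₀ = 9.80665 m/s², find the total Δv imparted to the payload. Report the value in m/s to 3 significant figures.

Ignition mass of stage 1 = 117,000+17,700 + 21,800+1,720 + 3,740 = 161,960 kg.
Stage 1: m₀ = 161,960 kg, m_f = 161,960 − 117,000 = 44,960 kg; Δv = 406×9.80665×ln(3.602) = 3981.5×1.2816 ≈ 5103 m/s.
Stage 2: m₀ = 27,260 kg, m_f = 27,260 − 21,800 = 5,460 kg; Δv = 280×9.80665×ln(4.993) = 2745.9×1.6080 ≈ 4415 m/s.
Total Δv = 5103 + 4415 = 9518 m/s.

Δv ≈ 9520 m/s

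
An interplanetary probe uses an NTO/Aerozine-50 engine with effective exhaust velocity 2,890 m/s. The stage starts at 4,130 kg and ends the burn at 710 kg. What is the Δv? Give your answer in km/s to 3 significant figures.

Δv ≈ 5.09 km/s

From the ideal rocket equation, Δv = v_e · ln(m₀/m_f) = 2890.0 × ln(5.817) = 2890.0 × 1.7608 ≈ 5088.6 m/s.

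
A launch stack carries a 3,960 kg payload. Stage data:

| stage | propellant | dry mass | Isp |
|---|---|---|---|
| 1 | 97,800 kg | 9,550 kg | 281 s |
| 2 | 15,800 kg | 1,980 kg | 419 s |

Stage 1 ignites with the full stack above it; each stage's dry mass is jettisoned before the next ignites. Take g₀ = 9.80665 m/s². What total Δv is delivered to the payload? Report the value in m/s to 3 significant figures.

Δv ≈ 9240 m/s

Ignition mass of stage 1 = 97,800+9,550 + 15,800+1,980 + 3,960 = 129,090 kg.
Stage 1: m₀ = 129,090 kg, m_f = 129,090 − 97,800 = 31,290 kg; Δv = 281×9.80665×ln(4.126) = 2755.7×1.4172 ≈ 3905 m/s.
Stage 2: m₀ = 21,740 kg, m_f = 21,740 − 15,800 = 5,940 kg; Δv = 419×9.80665×ln(3.66) = 4109.0×1.2974 ≈ 5331 m/s.
Total Δv = 3905 + 5331 = 9236 m/s.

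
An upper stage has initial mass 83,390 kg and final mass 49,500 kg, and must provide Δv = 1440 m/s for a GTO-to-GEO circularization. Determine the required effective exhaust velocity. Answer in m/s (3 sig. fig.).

ln(m₀/m_f) = ln(83390/49500) = ln(1.685) = 0.5216.
v_e = Δv / ln(m₀/m_f) = 1440 / 0.5216 = 2761.0 m/s.

v_e ≈ 2760 m/s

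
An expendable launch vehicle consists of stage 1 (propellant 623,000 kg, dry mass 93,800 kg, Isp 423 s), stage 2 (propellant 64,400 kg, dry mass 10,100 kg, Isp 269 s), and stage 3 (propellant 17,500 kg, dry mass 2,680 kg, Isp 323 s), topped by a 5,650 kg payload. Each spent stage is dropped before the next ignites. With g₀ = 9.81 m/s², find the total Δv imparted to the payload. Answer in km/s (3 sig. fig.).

Ignition mass of stage 1 = 623,000+93,800 + 64,400+10,100 + 17,500+2,680 + 5,650 = 817,130 kg.
Stage 1: m₀ = 817,130 kg, m_f = 817,130 − 623,000 = 194,130 kg; Δv = 423×9.81×ln(4.209) = 4149.6×1.4373 ≈ 5964 m/s.
Stage 2: m₀ = 100,330 kg, m_f = 100,330 − 64,400 = 35,930 kg; Δv = 269×9.81×ln(2.792) = 2638.9×1.0269 ≈ 2710 m/s.
Stage 3: m₀ = 25,830 kg, m_f = 25,830 − 17,500 = 8,330 kg; Δv = 323×9.81×ln(3.101) = 3168.6×1.1317 ≈ 3586 m/s.
Total Δv = 5964 + 2710 + 3586 = 12260 m/s.

Δv ≈ 12.3 km/s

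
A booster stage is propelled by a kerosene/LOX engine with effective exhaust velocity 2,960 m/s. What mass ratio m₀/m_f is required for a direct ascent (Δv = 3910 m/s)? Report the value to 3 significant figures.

From the ideal rocket equation, m₀/m_f = exp(Δv / v_e) = exp(3910 / 2960.0) = exp(1.3209) = 3.7470.

mass ratio ≈ 3.75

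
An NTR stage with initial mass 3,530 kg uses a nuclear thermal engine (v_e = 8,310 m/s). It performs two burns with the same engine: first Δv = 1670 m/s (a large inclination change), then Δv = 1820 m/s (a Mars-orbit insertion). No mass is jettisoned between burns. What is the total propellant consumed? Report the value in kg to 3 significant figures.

total propellant consumed ≈ 1210 kg

After the first burn: m = 3530 × exp(−1670/8310.0) = 3530 × 0.81794 = 2,887.33 kg.
After the second burn: m = 2,887.33 × exp(−1820/8310.0) = 2,887.33 × 0.80331 = 2,319.42 kg.
Total propellant = m₀ − m_final = 3530 − 2,319.42 = 1,210.58 kg.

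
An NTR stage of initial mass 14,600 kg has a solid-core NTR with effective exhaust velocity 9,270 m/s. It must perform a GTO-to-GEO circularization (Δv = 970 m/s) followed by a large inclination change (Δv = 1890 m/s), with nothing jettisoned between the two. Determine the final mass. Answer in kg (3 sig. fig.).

After the first burn: m = 14600 × exp(−970/9270.0) = 14600 × 0.90065 = 13,149.5 kg.
After the second burn: m = 13,149.5 × exp(−1890/9270.0) = 13,149.5 × 0.81556 = 10,724.2 kg.

final mass ≈ 10700 kg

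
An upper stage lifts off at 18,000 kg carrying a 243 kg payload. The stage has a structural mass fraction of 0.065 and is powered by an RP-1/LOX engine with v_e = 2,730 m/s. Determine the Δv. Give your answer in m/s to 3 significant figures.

Δv ≈ 6980 m/s

Stage wet mass = m₀ − payload = 18,000 − 243 = 17,757 kg.
Stage dry mass = ε × stage wet mass = 0.065 × 17,757 = 1,154.21 kg.
Burnout mass m_f = stage dry + payload = 1,154.21 + 243 = 1,397.21 kg.
Δv = v_e · ln(18,000/1,397.21) = 2730.0 × ln(12.88) = 2730.0 × 2.5559 ≈ 6978 m/s.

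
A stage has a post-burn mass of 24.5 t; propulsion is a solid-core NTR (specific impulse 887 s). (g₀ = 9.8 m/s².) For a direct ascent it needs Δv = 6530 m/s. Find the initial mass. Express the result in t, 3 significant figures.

v_e = Isp · g₀ = 887 × 9.8 = 8692.6 m/s.
Rocket equation: m₀/m_f = exp(Δv / v_e) = exp(6530 / 8692.6) = exp(0.7512) = 2.1196.
m₀ = m_f × 2.1196 = 24.5 × 2.1196 = 51.9302 t.

initial mass ≈ 51.9 t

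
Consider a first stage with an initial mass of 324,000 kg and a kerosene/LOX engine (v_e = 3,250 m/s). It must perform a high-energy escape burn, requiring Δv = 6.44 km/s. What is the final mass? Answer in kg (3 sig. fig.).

From the ideal rocket equation, m₀/m_f = exp(Δv / v_e) = exp(6440 / 3250.0) = exp(1.9815) = 7.2539.
m_f = m₀ / 7.2539 = 324,000 / 7.2539 = 44,665.6 kg.

final mass ≈ 44700 kg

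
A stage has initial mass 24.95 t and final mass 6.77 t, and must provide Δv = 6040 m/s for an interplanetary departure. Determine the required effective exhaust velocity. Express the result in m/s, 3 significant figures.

v_e ≈ 4630 m/s

ln(m₀/m_f) = ln(24950/6770) = ln(3.685) = 1.3044.
By the Tsiolkovsky rocket equation, v_e = Δv / ln(m₀/m_f) = 6040 / 1.3044 = 4630.6 m/s.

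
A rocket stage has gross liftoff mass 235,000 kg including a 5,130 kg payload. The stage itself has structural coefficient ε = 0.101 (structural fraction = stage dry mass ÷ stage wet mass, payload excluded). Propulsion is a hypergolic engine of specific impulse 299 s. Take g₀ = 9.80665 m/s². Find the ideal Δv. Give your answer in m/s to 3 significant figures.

Δv ≈ 6200 m/s

Stage wet mass = m₀ − payload = 235,000 − 5,130 = 229,870 kg.
Stage dry mass = ε × stage wet mass = 0.101 × 229,870 = 23,216.9 kg.
Burnout mass m_f = stage dry + payload = 23,216.9 + 5,130 = 28,346.9 kg.
v_e = Isp · g₀ = 299 × 9.80665 = 2932.2 m/s.
From the ideal rocket equation, Δv = v_e · ln(235,000/28,346.9) = 2932.2 × ln(8.29) = 2932.2 × 2.1151 ≈ 6202 m/s.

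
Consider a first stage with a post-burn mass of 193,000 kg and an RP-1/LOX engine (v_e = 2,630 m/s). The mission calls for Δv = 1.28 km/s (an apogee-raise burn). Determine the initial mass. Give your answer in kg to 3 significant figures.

m₀/m_f = exp(Δv / v_e) = exp(1280 / 2630.0) = exp(0.4867) = 1.6269.
m₀ = m_f × 1.6269 = 193,000 × 1.6269 = 313,992 kg.

initial mass ≈ 314000 kg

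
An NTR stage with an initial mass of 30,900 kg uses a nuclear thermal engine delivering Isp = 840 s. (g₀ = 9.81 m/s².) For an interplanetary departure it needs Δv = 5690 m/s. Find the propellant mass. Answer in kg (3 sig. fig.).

propellant mass ≈ 15400 kg

v_e = Isp · g₀ = 840 × 9.81 = 8240.4 m/s.
By the Tsiolkovsky rocket equation, m₀/m_f = exp(Δv / v_e) = exp(5690 / 8240.4) = exp(0.6905) = 1.9947.
m_f = 30,900 / 1.9947 = 15,491.1 kg, so propellant = m₀ − m_f = 30,900 − 15,491.1 = 15,408.9 kg.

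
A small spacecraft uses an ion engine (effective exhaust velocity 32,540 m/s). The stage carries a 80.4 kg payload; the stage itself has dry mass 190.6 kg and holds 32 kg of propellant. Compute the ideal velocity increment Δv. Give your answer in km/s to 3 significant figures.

m₀ = payload + dry + propellant = 80.4 + 190.6 + 32 = 303 kg.
m_f = payload + dry = 80.4 + 190.6 = 271 kg.
Δv = v_e · ln(m₀/m_f) = 32540.0 × ln(1.118) = 32540.0 × 0.1116 ≈ 3631.9 m/s.

Δv ≈ 3.63 km/s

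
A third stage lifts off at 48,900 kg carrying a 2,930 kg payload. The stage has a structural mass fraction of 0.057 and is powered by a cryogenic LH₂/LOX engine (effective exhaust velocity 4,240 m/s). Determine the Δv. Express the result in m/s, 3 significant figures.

Δv ≈ 9230 m/s

Stage wet mass = m₀ − payload = 48,900 − 2,930 = 45,970 kg.
Stage dry mass = ε × stage wet mass = 0.057 × 45,970 = 2,620.29 kg.
Burnout mass m_f = stage dry + payload = 2,620.29 + 2,930 = 5,550.29 kg.
Using Δv = v_e ln(m₀/m_f): Δv = v_e · ln(48,900/5,550.29) = 4240.0 × ln(8.81) = 4240.0 × 2.1759 ≈ 9226 m/s.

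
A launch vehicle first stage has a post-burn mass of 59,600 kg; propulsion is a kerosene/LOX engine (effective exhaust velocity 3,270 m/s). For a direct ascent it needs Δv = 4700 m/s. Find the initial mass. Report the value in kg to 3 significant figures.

initial mass ≈ 251000 kg

m₀/m_f = exp(Δv / v_e) = exp(4700 / 3270.0) = exp(1.4373) = 4.2094.
m₀ = m_f × 4.2094 = 59,600 × 4.2094 = 250,880 kg.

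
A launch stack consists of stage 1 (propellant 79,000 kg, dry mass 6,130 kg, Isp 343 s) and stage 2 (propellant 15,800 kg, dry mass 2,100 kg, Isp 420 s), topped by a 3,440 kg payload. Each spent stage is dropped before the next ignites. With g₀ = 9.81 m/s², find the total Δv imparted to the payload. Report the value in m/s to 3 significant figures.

Δv ≈ 10100 m/s

Ignition mass of stage 1 = 79,000+6,130 + 15,800+2,100 + 3,440 = 106,470 kg.
Stage 1: m₀ = 106,470 kg, m_f = 106,470 − 79,000 = 27,470 kg; Δv = 343×9.81×ln(3.876) = 3364.8×1.3548 ≈ 4559 m/s.
Stage 2: m₀ = 21,340 kg, m_f = 21,340 − 15,800 = 5,540 kg; Δv = 420×9.81×ln(3.852) = 4120.2×1.3486 ≈ 5556 m/s.
Total Δv = 4559 + 5556 = 10115 m/s.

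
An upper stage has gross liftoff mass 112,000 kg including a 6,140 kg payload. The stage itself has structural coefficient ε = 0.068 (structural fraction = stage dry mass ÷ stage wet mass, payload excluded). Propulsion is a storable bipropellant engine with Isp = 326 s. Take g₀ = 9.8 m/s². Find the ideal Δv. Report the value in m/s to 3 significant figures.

Δv ≈ 6800 m/s

Stage wet mass = m₀ − payload = 112,000 − 6,140 = 105,860 kg.
Stage dry mass = ε × stage wet mass = 0.068 × 105,860 = 7,198.48 kg.
Burnout mass m_f = stage dry + payload = 7,198.48 + 6,140 = 13,338.48 kg.
v_e = Isp · g₀ = 326 × 9.8 = 3194.8 m/s.
Rocket equation: Δv = v_e · ln(112,000/13,338.48) = 3194.8 × ln(8.397) = 3194.8 × 2.1278 ≈ 6798 m/s.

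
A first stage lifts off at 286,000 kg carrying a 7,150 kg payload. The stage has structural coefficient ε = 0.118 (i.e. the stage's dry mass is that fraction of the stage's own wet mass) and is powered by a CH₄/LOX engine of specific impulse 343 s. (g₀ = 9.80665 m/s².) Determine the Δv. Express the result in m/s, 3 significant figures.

Stage wet mass = m₀ − payload = 286,000 − 7,150 = 278,850 kg.
Stage dry mass = ε × stage wet mass = 0.118 × 278,850 = 32,904.3 kg.
Burnout mass m_f = stage dry + payload = 32,904.3 + 7,150 = 40,054.3 kg.
v_e = Isp · g₀ = 343 × 9.80665 = 3363.7 m/s.
Δv = v_e · ln(286,000/40,054.3) = 3363.7 × ln(7.14) = 3363.7 × 1.9658 ≈ 6612 m/s.

Δv ≈ 6610 m/s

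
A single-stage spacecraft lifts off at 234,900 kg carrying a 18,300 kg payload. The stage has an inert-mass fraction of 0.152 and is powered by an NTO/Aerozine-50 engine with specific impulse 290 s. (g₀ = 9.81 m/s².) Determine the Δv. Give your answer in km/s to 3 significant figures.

Δv ≈ 4.33 km/s

Stage wet mass = m₀ − payload = 234,900 − 18,300 = 216,600 kg.
Stage dry mass = ε × stage wet mass = 0.152 × 216,600 = 32,923.2 kg.
Burnout mass m_f = stage dry + payload = 32,923.2 + 18,300 = 51,223.2 kg.
v_e = Isp · g₀ = 290 × 9.81 = 2844.9 m/s.
From the ideal rocket equation, Δv = v_e · ln(234,900/51,223.2) = 2844.9 × ln(4.586) = 2844.9 × 1.5230 ≈ 4333 m/s.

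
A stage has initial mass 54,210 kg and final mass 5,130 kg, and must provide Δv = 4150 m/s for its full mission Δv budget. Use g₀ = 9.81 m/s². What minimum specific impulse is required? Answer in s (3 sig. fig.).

Isp ≈ 179 s

ln(m₀/m_f) = ln(54210/5130) = ln(10.57) = 2.3578.
v_e = Δv / ln(m₀/m_f) = 4150 / 2.3578 = 1760.1 m/s.
Isp = v_e / g₀ = 1760.1 / 9.81 = 179.4 s.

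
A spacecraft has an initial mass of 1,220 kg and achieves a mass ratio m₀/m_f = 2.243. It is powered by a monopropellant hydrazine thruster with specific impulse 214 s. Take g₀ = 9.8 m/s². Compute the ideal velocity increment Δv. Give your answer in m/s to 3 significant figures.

Δv ≈ 1690 m/s

v_e = Isp · g₀ = 214 × 9.8 = 2097.2 m/s.
By the Tsiolkovsky rocket equation, Δv = v_e · ln(2.243) = 2097.2 × 0.8078 ≈ 1694.1 m/s.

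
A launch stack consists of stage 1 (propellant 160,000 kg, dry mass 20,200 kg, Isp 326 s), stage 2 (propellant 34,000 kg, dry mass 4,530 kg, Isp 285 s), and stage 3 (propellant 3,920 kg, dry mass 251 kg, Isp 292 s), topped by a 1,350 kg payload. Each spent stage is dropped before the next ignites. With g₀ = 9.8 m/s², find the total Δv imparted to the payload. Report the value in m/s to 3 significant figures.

Ignition mass of stage 1 = 160,000+20,200 + 34,000+4,530 + 3,920+251 + 1,350 = 224,251 kg.
Stage 1: m₀ = 224,251 kg, m_f = 224,251 − 160,000 = 64,251 kg; Δv = 326×9.8×ln(3.49) = 3194.8×1.2500 ≈ 3993 m/s.
Stage 2: m₀ = 44,051 kg, m_f = 44,051 − 34,000 = 10,051 kg; Δv = 285×9.8×ln(4.383) = 2793.0×1.4777 ≈ 4127 m/s.
Stage 3: m₀ = 5,521 kg, m_f = 5,521 − 3,920 = 1,601 kg; Δv = 292×9.8×ln(3.448) = 2861.6×1.2379 ≈ 3542 m/s.
Total Δv = 3993 + 4127 + 3542 = 11662 m/s.

Δv ≈ 11700 m/s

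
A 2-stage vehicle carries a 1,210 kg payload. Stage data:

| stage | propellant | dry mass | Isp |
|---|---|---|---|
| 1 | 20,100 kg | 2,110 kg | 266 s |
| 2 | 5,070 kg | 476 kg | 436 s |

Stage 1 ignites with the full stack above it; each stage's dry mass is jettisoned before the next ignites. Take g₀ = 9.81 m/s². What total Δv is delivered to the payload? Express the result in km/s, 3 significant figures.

Δv ≈ 9.03 km/s

Ignition mass of stage 1 = 20,100+2,110 + 5,070+476 + 1,210 = 28,966 kg.
Stage 1: m₀ = 28,966 kg, m_f = 28,966 − 20,100 = 8,866 kg; Δv = 266×9.81×ln(3.267) = 2609.5×1.1839 ≈ 3089 m/s.
Stage 2: m₀ = 6,756 kg, m_f = 6,756 − 5,070 = 1,686 kg; Δv = 436×9.81×ln(4.007) = 4277.2×1.3881 ≈ 5937 m/s.
Total Δv = 3089 + 5937 = 9026 m/s.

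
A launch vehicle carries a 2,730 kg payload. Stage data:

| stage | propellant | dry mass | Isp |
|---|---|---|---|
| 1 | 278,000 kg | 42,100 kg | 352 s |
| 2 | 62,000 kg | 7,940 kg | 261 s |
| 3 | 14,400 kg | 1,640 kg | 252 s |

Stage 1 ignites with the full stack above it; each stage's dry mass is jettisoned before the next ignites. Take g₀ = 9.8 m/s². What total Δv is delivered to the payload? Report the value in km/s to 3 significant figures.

Ignition mass of stage 1 = 278,000+42,100 + 62,000+7,940 + 14,400+1,640 + 2,730 = 408,810 kg.
Stage 1: m₀ = 408,810 kg, m_f = 408,810 − 278,000 = 130,810 kg; Δv = 352×9.8×ln(3.125) = 3449.6×1.1395 ≈ 3931 m/s.
Stage 2: m₀ = 88,710 kg, m_f = 88,710 − 62,000 = 26,710 kg; Δv = 261×9.8×ln(3.321) = 2557.8×1.2003 ≈ 3070 m/s.
Stage 3: m₀ = 18,770 kg, m_f = 18,770 − 14,400 = 4,370 kg; Δv = 252×9.8×ln(4.295) = 2469.6×1.4575 ≈ 3599 m/s.
Total Δv = 3931 + 3070 + 3599 = 10600 m/s.

Δv ≈ 10.6 km/s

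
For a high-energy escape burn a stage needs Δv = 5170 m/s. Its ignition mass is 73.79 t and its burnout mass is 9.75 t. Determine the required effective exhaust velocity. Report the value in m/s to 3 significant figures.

v_e ≈ 2550 m/s

ln(m₀/m_f) = ln(73790/9750) = ln(7.568) = 2.0240.
v_e = Δv / ln(m₀/m_f) = 5170 / 2.0240 = 2554.4 m/s.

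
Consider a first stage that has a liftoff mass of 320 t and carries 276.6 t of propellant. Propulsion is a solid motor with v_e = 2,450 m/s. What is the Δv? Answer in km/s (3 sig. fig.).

Δv ≈ 4.89 km/s

m_f = m₀ − m_prop = 320 − 276.6 = 43.4 t.
Using Δv = v_e ln(m₀/m_f): Δv = v_e · ln(m₀/m_f) = 2450.0 × ln(7.373) = 2450.0 × 1.9979 ≈ 4894.8 m/s.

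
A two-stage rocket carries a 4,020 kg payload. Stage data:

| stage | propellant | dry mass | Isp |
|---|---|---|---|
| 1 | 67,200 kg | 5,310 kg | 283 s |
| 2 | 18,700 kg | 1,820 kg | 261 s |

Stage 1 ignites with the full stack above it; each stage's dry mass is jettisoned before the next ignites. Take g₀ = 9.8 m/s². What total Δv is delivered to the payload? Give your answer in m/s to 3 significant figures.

Ignition mass of stage 1 = 67,200+5,310 + 18,700+1,820 + 4,020 = 97,050 kg.
Stage 1: m₀ = 97,050 kg, m_f = 97,050 − 67,200 = 29,850 kg; Δv = 283×9.8×ln(3.251) = 2773.4×1.1790 ≈ 3270 m/s.
Stage 2: m₀ = 24,540 kg, m_f = 24,540 − 18,700 = 5,840 kg; Δv = 261×9.8×ln(4.202) = 2557.8×1.4356 ≈ 3672 m/s.
Total Δv = 3270 + 3672 = 6942 m/s.

Δv ≈ 6940 m/s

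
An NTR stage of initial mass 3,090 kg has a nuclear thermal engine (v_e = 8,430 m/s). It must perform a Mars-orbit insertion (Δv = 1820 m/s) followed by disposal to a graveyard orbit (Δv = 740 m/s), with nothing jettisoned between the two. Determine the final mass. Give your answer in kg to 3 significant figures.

final mass ≈ 2280 kg

After the first burn: m = 3090 × exp(−1820/8430.0) = 3090 × 0.80582 = 2,489.98 kg.
After the second burn: m = 2,489.98 × exp(−740/8430.0) = 2,489.98 × 0.91596 = 2,280.72 kg.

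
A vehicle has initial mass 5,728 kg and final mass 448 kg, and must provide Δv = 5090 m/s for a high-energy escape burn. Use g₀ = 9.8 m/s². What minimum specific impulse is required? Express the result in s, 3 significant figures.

ln(m₀/m_f) = ln(5728/448) = ln(12.79) = 2.5483.
v_e = Δv / ln(m₀/m_f) = 5090 / 2.5483 = 1997.4 m/s.
Isp = v_e / g₀ = 1997.4 / 9.8 = 203.8 s.

Isp ≈ 204 s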